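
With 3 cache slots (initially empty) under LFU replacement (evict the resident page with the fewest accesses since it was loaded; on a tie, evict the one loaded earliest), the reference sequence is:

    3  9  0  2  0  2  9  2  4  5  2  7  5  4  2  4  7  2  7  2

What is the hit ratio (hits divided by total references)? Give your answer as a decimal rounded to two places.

3 -> fault, frames (3)
9 -> fault, frames (3 9)
0 -> fault, frames (3 9 0)
2 -> fault, evict 3, frames (9 0 2)
0 -> hit
2 -> hit
9 -> hit
2 -> hit
4 -> fault, evict 9, frames (0 2 4)
5 -> fault, evict 4, frames (0 2 5)
2 -> hit
7 -> fault, evict 5, frames (0 2 7)
5 -> fault, evict 7, frames (0 2 5)
4 -> fault, evict 5, frames (0 2 4)
2 -> hit
4 -> hit
7 -> fault, evict 0, frames (2 4 7)
2 -> hit
7 -> hit
2 -> hit
Hits: 10 of 20 references → 10/20 = 0.5000.

0.50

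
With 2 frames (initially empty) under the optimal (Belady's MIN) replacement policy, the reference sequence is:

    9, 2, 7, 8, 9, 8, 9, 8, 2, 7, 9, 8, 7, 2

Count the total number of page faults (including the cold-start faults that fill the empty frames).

9: miss, frames (9)
2: miss, frames (9 2)
7: miss, evict 2, frames (9 7)
8: miss, evict 7, frames (9 8)
9: hit
8: hit
9: hit
8: hit
2: miss, evict 8, frames (9 2)
7: miss, evict 2, frames (9 7)
9: hit
8: miss, evict 9, frames (7 8)
7: hit
2: miss, evict 8, frames (7 2)
Page faults: 8.

8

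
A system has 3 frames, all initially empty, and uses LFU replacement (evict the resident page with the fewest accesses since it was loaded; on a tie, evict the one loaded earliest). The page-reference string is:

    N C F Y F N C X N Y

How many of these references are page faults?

N: fault, frames (N)
C: fault, frames (N C)
F: fault, frames (N C F)
Y: fault, evict N, frames (C F Y)
F: hit
N: fault, evict C, frames (F Y N)
C: fault, evict Y, frames (F N C)
X: fault, evict N, frames (F C X)
N: fault, evict C, frames (F X N)
Y: fault, evict X, frames (F N Y)
Page faults: 9.

9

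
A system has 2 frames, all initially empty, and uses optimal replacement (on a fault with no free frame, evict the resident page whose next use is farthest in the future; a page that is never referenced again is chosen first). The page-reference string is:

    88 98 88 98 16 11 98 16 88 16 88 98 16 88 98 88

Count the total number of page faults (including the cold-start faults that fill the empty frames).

8

88: fault, frames [88]
98: fault, frames [88, 98]
88: hit
98: hit
16: fault, evict 88, frames [98, 16]
11: fault, evict 16, frames [98, 11]
98: hit
16: fault, evict 11, frames [98, 16]
88: fault, evict 98, frames [16, 88]
16: hit
88: hit
98: fault, evict 88, frames [16, 98]
16: hit
88: fault, evict 16, frames [98, 88]
98: hit
88: hit
Page faults: 8.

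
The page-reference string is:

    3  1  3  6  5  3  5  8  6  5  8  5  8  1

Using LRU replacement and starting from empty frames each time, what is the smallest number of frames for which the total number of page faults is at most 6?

4

f=1: 14 faults
f=2: 10 faults
f=3: 7 faults
f=4: 6 faults
f=5: 5 faults
Smallest f with faults ≤ 6 is 4.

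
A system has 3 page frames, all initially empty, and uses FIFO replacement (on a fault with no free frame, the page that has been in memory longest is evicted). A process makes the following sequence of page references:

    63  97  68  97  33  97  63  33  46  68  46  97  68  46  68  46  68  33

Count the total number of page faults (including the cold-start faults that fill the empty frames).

9

63: miss, frames {63}
97: miss, frames {63,97}
68: miss, frames {63,97,68}
97: hit
33: miss, evict 63, frames {97,68,33}
97: hit
63: miss, evict 97, frames {68,33,63}
33: hit
46: miss, evict 68, frames {33,63,46}
68: miss, evict 33, frames {63,46,68}
46: hit
97: miss, evict 63, frames {46,68,97}
68: hit
46: hit
68: hit
46: hit
68: hit
33: miss, evict 46, frames {68,97,33}
Page faults: 9.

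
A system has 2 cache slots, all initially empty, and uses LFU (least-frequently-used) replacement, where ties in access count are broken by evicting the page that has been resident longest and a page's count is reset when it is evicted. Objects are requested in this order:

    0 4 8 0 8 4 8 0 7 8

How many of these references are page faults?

7

0: fault, frames (0)
4: fault, frames (0 4)
8: fault, evict 0, frames (4 8)
0: fault, evict 4, frames (8 0)
8: hit
4: fault, evict 0, frames (8 4)
8: hit
0: fault, evict 4, frames (8 0)
7: fault, evict 0, frames (8 7)
8: hit
Page faults: 7.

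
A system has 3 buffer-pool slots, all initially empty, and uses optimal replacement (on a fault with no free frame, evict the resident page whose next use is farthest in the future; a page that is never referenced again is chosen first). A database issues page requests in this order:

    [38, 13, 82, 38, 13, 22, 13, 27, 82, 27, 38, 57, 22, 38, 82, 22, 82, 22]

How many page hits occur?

38: miss, frames (38)
13: miss, frames (38 13)
82: miss, frames (38 13 82)
38: hit
13: hit
22: miss, evict 38, frames (13 82 22)
13: hit
27: miss, evict 13, frames (82 22 27)
82: hit
27: hit
38: miss, evict 27, frames (82 22 38)
57: miss, evict 82, frames (22 38 57)
22: hit
38: hit
82: miss, evict 57, frames (22 38 82)
22: hit
82: hit
22: hit
Hits: 10.

10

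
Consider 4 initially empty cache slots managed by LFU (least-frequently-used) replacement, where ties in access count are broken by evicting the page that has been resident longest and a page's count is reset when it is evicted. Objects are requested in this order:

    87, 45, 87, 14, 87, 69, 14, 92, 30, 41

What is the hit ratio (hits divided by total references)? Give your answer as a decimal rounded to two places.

0.30

87 → miss, frames [87]
45 → miss, frames [87, 45]
87 → hit
14 → miss, frames [87, 45, 14]
87 → hit
69 → miss, frames [87, 45, 14, 69]
14 → hit
92 → miss, evict 45, frames [87, 14, 69, 92]
30 → miss, evict 69, frames [87, 14, 92, 30]
41 → miss, evict 92, frames [87, 14, 30, 41]
Hits: 3 of 10 references → 3/10 = 0.3000.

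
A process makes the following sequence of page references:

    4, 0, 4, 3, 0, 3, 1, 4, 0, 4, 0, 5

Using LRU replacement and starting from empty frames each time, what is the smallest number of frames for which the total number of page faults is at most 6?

4

f=1: 12 faults
f=2: 8 faults
f=3: 7 faults
f=4: 5 faults
f=5: 5 faults
Smallest f with faults ≤ 6 is 4.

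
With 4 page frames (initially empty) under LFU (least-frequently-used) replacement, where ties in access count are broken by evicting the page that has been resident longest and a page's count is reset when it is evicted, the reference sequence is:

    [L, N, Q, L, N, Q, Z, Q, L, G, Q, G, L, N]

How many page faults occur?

L: fault, frames {L}
N: fault, frames {L,N}
Q: fault, frames {L,N,Q}
L: hit
N: hit
Q: hit
Z: fault, frames {L,N,Q,Z}
Q: hit
L: hit
G: fault, evict Z, frames {L,N,Q,G}
Q: hit
G: hit
L: hit
N: hit
Page faults: 5.

5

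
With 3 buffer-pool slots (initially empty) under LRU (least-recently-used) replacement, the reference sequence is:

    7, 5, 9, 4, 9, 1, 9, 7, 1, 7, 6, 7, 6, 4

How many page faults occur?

8

7: fault, frames (7)
5: fault, frames (7 5)
9: fault, frames (7 5 9)
4: fault, evict 7, frames (5 9 4)
9: hit
1: fault, evict 5, frames (4 9 1)
9: hit
7: fault, evict 4, frames (1 9 7)
1: hit
7: hit
6: fault, evict 9, frames (1 7 6)
7: hit
6: hit
4: fault, evict 1, frames (7 6 4)
Page faults: 8.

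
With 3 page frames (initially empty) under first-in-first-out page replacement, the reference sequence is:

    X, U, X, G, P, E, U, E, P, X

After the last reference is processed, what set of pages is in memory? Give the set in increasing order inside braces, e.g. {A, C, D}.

{E, U, X}

X: miss, frames [X]
U: miss, frames [X, U]
X: hit
G: miss, frames [X, U, G]
P: miss, evict X, frames [U, G, P]
E: miss, evict U, frames [G, P, E]
U: miss, evict G, frames [P, E, U]
E: hit
P: hit
X: miss, evict P, frames [E, U, X]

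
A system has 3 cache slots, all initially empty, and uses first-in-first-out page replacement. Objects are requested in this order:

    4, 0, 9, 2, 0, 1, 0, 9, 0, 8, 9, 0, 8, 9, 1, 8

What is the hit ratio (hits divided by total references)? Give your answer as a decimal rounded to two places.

4: fault, frames [4]
0: fault, frames [4, 0]
9: fault, frames [4, 0, 9]
2: fault, evict 4, frames [0, 9, 2]
0: hit
1: fault, evict 0, frames [9, 2, 1]
0: fault, evict 9, frames [2, 1, 0]
9: fault, evict 2, frames [1, 0, 9]
0: hit
8: fault, evict 1, frames [0, 9, 8]
9: hit
0: hit
8: hit
9: hit
1: fault, evict 0, frames [9, 8, 1]
8: hit
Hits: 7 of 16 references → 7/16 = 0.4375.

0.44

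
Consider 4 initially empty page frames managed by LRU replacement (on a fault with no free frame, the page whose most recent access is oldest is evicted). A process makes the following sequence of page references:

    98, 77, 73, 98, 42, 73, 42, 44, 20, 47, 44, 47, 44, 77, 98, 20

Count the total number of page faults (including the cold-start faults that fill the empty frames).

10

98 → miss, frames [98]
77 → miss, frames [98, 77]
73 → miss, frames [98, 77, 73]
98 → hit
42 → miss, frames [77, 73, 98, 42]
73 → hit
42 → hit
44 → miss, evict 77, frames [98, 73, 42, 44]
20 → miss, evict 98, frames [73, 42, 44, 20]
47 → miss, evict 73, frames [42, 44, 20, 47]
44 → hit
47 → hit
44 → hit
77 → miss, evict 42, frames [20, 47, 44, 77]
98 → miss, evict 20, frames [47, 44, 77, 98]
20 → miss, evict 47, frames [44, 77, 98, 20]
Page faults: 10.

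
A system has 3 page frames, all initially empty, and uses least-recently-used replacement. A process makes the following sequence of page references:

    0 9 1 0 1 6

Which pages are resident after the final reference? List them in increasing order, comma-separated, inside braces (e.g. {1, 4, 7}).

0 → fault, frames {0}
9 → fault, frames {0,9}
1 → fault, frames {0,9,1}
0 → hit
1 → hit
6 → fault, evict 9, frames {0,1,6}

{0, 1, 6}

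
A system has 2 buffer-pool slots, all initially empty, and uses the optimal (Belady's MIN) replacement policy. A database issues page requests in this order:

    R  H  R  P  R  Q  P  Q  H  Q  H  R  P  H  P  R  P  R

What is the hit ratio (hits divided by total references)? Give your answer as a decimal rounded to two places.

0.56

R -> fault, frames [R]
H -> fault, frames [R, H]
R -> hit
P -> fault, evict H, frames [R, P]
R -> hit
Q -> fault, evict R, frames [P, Q]
P -> hit
Q -> hit
H -> fault, evict P, frames [Q, H]
Q -> hit
H -> hit
R -> fault, evict Q, frames [H, R]
P -> fault, evict R, frames [H, P]
H -> hit
P -> hit
R -> fault, evict H, frames [P, R]
P -> hit
R -> hit
Hits: 10 of 18 references → 10/18 = 0.5556.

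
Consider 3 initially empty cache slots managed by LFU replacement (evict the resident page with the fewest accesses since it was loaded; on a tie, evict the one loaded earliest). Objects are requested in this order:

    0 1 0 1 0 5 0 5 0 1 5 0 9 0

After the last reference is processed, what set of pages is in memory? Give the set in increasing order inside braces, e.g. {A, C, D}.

0 → miss, frames (0)
1 → miss, frames (0 1)
0 → hit
1 → hit
0 → hit
5 → miss, frames (0 1 5)
0 → hit
5 → hit
0 → hit
1 → hit
5 → hit
0 → hit
9 → miss, evict 1, frames (0 5 9)
0 → hit

{0, 5, 9}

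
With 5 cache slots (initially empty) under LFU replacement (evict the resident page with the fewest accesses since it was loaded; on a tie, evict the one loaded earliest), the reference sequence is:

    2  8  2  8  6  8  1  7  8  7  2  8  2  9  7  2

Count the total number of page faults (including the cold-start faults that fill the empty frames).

6

2: fault, frames {2}
8: fault, frames {2,8}
2: hit
8: hit
6: fault, frames {2,8,6}
8: hit
1: fault, frames {2,8,6,1}
7: fault, frames {2,8,6,1,7}
8: hit
7: hit
2: hit
8: hit
2: hit
9: fault, evict 6, frames {2,8,1,7,9}
7: hit
2: hit
Page faults: 6.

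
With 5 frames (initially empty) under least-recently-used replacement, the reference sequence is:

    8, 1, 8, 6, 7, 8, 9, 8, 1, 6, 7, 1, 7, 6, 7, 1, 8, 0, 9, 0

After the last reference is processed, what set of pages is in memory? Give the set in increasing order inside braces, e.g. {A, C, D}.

8: miss, frames (8)
1: miss, frames (8 1)
8: hit
6: miss, frames (1 8 6)
7: miss, frames (1 8 6 7)
8: hit
9: miss, frames (1 6 7 8 9)
8: hit
1: hit
6: hit
7: hit
1: hit
7: hit
6: hit
7: hit
1: hit
8: hit
0: miss, evict 9, frames (6 7 1 8 0)
9: miss, evict 6, frames (7 1 8 0 9)
0: hit

{0, 1, 7, 8, 9}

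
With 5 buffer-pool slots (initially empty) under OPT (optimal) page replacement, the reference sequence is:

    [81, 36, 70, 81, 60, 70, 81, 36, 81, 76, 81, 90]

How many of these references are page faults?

81: miss, frames (81)
36: miss, frames (81 36)
70: miss, frames (81 36 70)
81: hit
60: miss, frames (81 36 70 60)
70: hit
81: hit
36: hit
81: hit
76: miss, frames (81 36 70 60 76)
81: hit
90: miss, evict 76, frames (81 36 70 60 90)
Page faults: 6.

6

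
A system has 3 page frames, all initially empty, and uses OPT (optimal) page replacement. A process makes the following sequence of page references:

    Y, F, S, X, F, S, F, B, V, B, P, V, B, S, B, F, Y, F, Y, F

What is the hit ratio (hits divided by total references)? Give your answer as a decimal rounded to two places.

Y → fault, frames (Y)
F → fault, frames (Y F)
S → fault, frames (Y F S)
X → fault, evict Y, frames (F S X)
F → hit
S → hit
F → hit
B → fault, evict X, frames (F S B)
V → fault, evict F, frames (S B V)
B → hit
P → fault, evict S, frames (B V P)
V → hit
B → hit
S → fault, evict P, frames (B V S)
B → hit
F → fault, evict S, frames (B V F)
Y → fault, evict V, frames (B F Y)
F → hit
Y → hit
F → hit
Hits: 10 of 20 references → 10/20 = 0.5000.

0.50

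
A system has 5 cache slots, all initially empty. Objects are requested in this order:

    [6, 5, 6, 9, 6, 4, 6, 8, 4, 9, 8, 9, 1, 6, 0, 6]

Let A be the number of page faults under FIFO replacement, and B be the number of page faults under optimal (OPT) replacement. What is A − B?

Under FIFO: F F . F . F . F . . . . F F F . → 8 faults.
Under OPT: F F . F . F . F . . . . F . F . → 7 faults.
A − B = 8 − 7 = 1.

1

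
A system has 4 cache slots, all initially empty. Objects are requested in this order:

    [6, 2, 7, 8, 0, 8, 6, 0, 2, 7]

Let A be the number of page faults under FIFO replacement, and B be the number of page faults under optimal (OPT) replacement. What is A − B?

2

Under FIFO: F F F F F . F . F F → 8 faults.
Under OPT: F F F F F . . . . F → 6 faults.
A − B = 8 − 6 = 2.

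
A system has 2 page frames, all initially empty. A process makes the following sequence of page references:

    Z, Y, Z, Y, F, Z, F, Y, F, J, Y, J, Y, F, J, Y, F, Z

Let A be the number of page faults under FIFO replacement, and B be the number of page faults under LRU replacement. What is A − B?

1

Under FIFO: F F . . F F . F F F F . . F F F F F → 13 faults.
Under LRU: F F . . F F . F . F F . . F F F F F → 12 faults.
A − B = 13 − 12 = 1.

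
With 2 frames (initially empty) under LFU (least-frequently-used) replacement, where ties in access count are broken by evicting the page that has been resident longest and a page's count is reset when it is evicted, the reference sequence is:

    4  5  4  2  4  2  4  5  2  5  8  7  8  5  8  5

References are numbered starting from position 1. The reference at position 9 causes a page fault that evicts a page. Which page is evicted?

pos 1: 4: fault, frames {4}
pos 2: 5: fault, frames {4,5}
pos 3: 4: hit
pos 4: 2: fault, evict 5, frames {4,2}
pos 5: 4: hit
pos 6: 2: hit
pos 7: 4: hit
pos 8: 5: fault, evict 2, frames {4,5}
pos 9: 2: fault, evict 5, frames {4,2}
At position 9, page 5 is evicted.

5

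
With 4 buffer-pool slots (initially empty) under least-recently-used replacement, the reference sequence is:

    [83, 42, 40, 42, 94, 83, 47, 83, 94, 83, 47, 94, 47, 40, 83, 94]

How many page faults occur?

6

83 → fault, frames {83}
42 → fault, frames {83,42}
40 → fault, frames {83,42,40}
42 → hit
94 → fault, frames {83,40,42,94}
83 → hit
47 → fault, evict 40, frames {42,94,83,47}
83 → hit
94 → hit
83 → hit
47 → hit
94 → hit
47 → hit
40 → fault, evict 42, frames {83,94,47,40}
83 → hit
94 → hit
Page faults: 6.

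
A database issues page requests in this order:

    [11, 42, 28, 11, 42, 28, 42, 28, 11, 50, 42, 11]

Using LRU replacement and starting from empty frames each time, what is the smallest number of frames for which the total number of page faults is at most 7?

f=1: 12 faults
f=2: 10 faults
f=3: 5 faults
f=4: 4 faults
Smallest f with faults ≤ 7 is 3.

3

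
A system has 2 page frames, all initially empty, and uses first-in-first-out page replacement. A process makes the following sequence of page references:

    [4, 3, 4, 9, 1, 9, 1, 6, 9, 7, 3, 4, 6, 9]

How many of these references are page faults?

4 -> miss, frames [4]
3 -> miss, frames [4, 3]
4 -> hit
9 -> miss, evict 4, frames [3, 9]
1 -> miss, evict 3, frames [9, 1]
9 -> hit
1 -> hit
6 -> miss, evict 9, frames [1, 6]
9 -> miss, evict 1, frames [6, 9]
7 -> miss, evict 6, frames [9, 7]
3 -> miss, evict 9, frames [7, 3]
4 -> miss, evict 7, frames [3, 4]
6 -> miss, evict 3, frames [4, 6]
9 -> miss, evict 4, frames [6, 9]
Page faults: 11.

11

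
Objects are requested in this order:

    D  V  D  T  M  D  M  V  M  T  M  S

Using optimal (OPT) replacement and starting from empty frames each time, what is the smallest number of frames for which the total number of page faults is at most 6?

f=1: 12 faults
f=2: 7 faults
f=3: 6 faults
f=4: 5 faults
f=5: 5 faults
Smallest f with faults ≤ 6 is 3.

3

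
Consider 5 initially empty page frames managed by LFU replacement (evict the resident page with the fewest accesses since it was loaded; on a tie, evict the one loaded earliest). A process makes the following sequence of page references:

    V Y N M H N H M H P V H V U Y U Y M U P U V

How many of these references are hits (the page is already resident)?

8

V -> miss, frames [V]
Y -> miss, frames [V, Y]
N -> miss, frames [V, Y, N]
M -> miss, frames [V, Y, N, M]
H -> miss, frames [V, Y, N, M, H]
N -> hit
H -> hit
M -> hit
H -> hit
P -> miss, evict V, frames [Y, N, M, H, P]
V -> miss, evict Y, frames [N, M, H, P, V]
H -> hit
V -> hit
U -> miss, evict P, frames [N, M, H, V, U]
Y -> miss, evict U, frames [N, M, H, V, Y]
U -> miss, evict Y, frames [N, M, H, V, U]
Y -> miss, evict U, frames [N, M, H, V, Y]
M -> hit
U -> miss, evict Y, frames [N, M, H, V, U]
P -> miss, evict U, frames [N, M, H, V, P]
U -> miss, evict P, frames [N, M, H, V, U]
V -> hit
Hits: 8.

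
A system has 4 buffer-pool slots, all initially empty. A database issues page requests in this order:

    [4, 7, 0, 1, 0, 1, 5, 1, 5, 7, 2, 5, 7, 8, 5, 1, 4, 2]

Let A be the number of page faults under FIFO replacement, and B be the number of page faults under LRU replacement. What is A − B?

1

Under FIFO: F F F F . . F . . . F . F F . F F F → 11 faults.
Under LRU: F F F F . . F . . . F . . F . F F F → 10 faults.
A − B = 11 − 10 = 1.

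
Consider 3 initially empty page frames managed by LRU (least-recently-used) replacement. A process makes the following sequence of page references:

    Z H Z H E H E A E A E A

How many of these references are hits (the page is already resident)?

8

Z: miss, frames (Z)
H: miss, frames (Z H)
Z: hit
H: hit
E: miss, frames (Z H E)
H: hit
E: hit
A: miss, evict Z, frames (H E A)
E: hit
A: hit
E: hit
A: hit
Hits: 8.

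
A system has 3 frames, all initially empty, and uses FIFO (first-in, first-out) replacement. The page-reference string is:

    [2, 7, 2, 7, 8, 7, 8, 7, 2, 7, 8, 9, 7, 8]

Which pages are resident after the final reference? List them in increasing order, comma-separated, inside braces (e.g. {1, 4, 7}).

{7, 8, 9}

2: fault, frames (2)
7: fault, frames (2 7)
2: hit
7: hit
8: fault, frames (2 7 8)
7: hit
8: hit
7: hit
2: hit
7: hit
8: hit
9: fault, evict 2, frames (7 8 9)
7: hit
8: hit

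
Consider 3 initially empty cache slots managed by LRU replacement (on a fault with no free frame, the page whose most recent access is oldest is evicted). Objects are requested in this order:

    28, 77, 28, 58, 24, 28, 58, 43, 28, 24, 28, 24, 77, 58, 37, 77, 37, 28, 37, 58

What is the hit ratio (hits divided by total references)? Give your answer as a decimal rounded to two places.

0.45

28 -> miss, frames (28)
77 -> miss, frames (28 77)
28 -> hit
58 -> miss, frames (77 28 58)
24 -> miss, evict 77, frames (28 58 24)
28 -> hit
58 -> hit
43 -> miss, evict 24, frames (28 58 43)
28 -> hit
24 -> miss, evict 58, frames (43 28 24)
28 -> hit
24 -> hit
77 -> miss, evict 43, frames (28 24 77)
58 -> miss, evict 28, frames (24 77 58)
37 -> miss, evict 24, frames (77 58 37)
77 -> hit
37 -> hit
28 -> miss, evict 58, frames (77 37 28)
37 -> hit
58 -> miss, evict 77, frames (28 37 58)
Hits: 9 of 20 references → 9/20 = 0.4500.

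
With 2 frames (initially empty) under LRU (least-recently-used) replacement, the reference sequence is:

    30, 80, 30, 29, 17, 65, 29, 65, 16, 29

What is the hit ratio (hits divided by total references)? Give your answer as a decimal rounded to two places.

0.20

30 → fault, frames [30]
80 → fault, frames [30, 80]
30 → hit
29 → fault, evict 80, frames [30, 29]
17 → fault, evict 30, frames [29, 17]
65 → fault, evict 29, frames [17, 65]
29 → fault, evict 17, frames [65, 29]
65 → hit
16 → fault, evict 29, frames [65, 16]
29 → fault, evict 65, frames [16, 29]
Hits: 2 of 10 references → 2/10 = 0.2000.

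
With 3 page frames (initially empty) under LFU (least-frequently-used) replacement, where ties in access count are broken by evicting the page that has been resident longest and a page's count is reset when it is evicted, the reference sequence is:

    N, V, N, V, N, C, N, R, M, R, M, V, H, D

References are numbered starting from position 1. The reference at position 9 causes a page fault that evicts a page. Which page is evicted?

pos 1: N: fault, frames {N}
pos 2: V: fault, frames {N,V}
pos 3: N: hit
pos 4: V: hit
pos 5: N: hit
pos 6: C: fault, frames {N,V,C}
pos 7: N: hit
pos 8: R: fault, evict C, frames {N,V,R}
pos 9: M: fault, evict R, frames {N,V,M}
At position 9, page R is evicted.

R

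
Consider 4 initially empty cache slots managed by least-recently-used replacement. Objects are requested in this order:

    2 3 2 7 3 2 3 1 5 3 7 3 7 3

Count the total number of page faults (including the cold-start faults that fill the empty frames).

6

2 → miss, frames [2]
3 → miss, frames [2, 3]
2 → hit
7 → miss, frames [3, 2, 7]
3 → hit
2 → hit
3 → hit
1 → miss, frames [7, 2, 3, 1]
5 → miss, evict 7, frames [2, 3, 1, 5]
3 → hit
7 → miss, evict 2, frames [1, 5, 3, 7]
3 → hit
7 → hit
3 → hit
Page faults: 6.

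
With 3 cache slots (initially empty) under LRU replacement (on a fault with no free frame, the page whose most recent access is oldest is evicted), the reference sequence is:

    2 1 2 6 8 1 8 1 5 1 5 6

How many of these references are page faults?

2 → fault, frames {2}
1 → fault, frames {2,1}
2 → hit
6 → fault, frames {1,2,6}
8 → fault, evict 1, frames {2,6,8}
1 → fault, evict 2, frames {6,8,1}
8 → hit
1 → hit
5 → fault, evict 6, frames {8,1,5}
1 → hit
5 → hit
6 → fault, evict 8, frames {1,5,6}
Page faults: 7.

7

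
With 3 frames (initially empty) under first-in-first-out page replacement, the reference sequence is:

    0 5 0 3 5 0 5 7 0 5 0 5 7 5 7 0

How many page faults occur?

0 → miss, frames {0}
5 → miss, frames {0,5}
0 → hit
3 → miss, frames {0,5,3}
5 → hit
0 → hit
5 → hit
7 → miss, evict 0, frames {5,3,7}
0 → miss, evict 5, frames {3,7,0}
5 → miss, evict 3, frames {7,0,5}
0 → hit
5 → hit
7 → hit
5 → hit
7 → hit
0 → hit
Page faults: 6.

6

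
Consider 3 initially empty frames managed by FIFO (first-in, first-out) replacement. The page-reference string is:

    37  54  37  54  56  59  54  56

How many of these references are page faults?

4

37: fault, frames {37}
54: fault, frames {37,54}
37: hit
54: hit
56: fault, frames {37,54,56}
59: fault, evict 37, frames {54,56,59}
54: hit
56: hit
Page faults: 4.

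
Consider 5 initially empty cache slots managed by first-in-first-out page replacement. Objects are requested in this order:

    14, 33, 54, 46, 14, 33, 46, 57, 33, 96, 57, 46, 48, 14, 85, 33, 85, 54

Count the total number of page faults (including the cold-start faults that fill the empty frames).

11

14 → fault, frames (14)
33 → fault, frames (14 33)
54 → fault, frames (14 33 54)
46 → fault, frames (14 33 54 46)
14 → hit
33 → hit
46 → hit
57 → fault, frames (14 33 54 46 57)
33 → hit
96 → fault, evict 14, frames (33 54 46 57 96)
57 → hit
46 → hit
48 → fault, evict 33, frames (54 46 57 96 48)
14 → fault, evict 54, frames (46 57 96 48 14)
85 → fault, evict 46, frames (57 96 48 14 85)
33 → fault, evict 57, frames (96 48 14 85 33)
85 → hit
54 → fault, evict 96, frames (48 14 85 33 54)
Page faults: 11.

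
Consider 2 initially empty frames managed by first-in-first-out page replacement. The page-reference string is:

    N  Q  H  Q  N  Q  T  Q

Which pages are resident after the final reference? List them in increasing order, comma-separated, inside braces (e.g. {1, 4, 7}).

{Q, T}

N → miss, frames [N]
Q → miss, frames [N, Q]
H → miss, evict N, frames [Q, H]
Q → hit
N → miss, evict Q, frames [H, N]
Q → miss, evict H, frames [N, Q]
T → miss, evict N, frames [Q, T]
Q → hit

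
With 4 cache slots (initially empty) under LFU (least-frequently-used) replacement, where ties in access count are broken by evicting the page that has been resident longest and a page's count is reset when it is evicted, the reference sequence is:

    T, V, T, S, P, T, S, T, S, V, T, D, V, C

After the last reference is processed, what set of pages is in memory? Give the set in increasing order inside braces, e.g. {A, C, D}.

T → fault, frames (T)
V → fault, frames (T V)
T → hit
S → fault, frames (T V S)
P → fault, frames (T V S P)
T → hit
S → hit
T → hit
S → hit
V → hit
T → hit
D → fault, evict P, frames (T V S D)
V → hit
C → fault, evict D, frames (T V S C)

{C, S, T, V}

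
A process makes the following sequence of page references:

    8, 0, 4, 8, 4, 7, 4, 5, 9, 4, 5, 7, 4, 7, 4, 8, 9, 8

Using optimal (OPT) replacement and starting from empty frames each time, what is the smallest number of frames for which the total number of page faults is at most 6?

5

f=1: 18 faults
f=2: 10 faults
f=3: 8 faults
f=4: 7 faults
f=5: 6 faults
f=6: 6 faults
Smallest f with faults ≤ 6 is 5.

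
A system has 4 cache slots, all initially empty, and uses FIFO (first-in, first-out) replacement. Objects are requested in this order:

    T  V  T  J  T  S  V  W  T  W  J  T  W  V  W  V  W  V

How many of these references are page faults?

7

T: miss, frames {T}
V: miss, frames {T,V}
T: hit
J: miss, frames {T,V,J}
T: hit
S: miss, frames {T,V,J,S}
V: hit
W: miss, evict T, frames {V,J,S,W}
T: miss, evict V, frames {J,S,W,T}
W: hit
J: hit
T: hit
W: hit
V: miss, evict J, frames {S,W,T,V}
W: hit
V: hit
W: hit
V: hit
Page faults: 7.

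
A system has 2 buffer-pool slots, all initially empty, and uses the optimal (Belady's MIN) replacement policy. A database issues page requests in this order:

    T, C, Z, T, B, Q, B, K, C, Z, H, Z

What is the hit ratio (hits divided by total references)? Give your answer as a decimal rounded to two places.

0.25

T -> miss, frames (T)
C -> miss, frames (T C)
Z -> miss, evict C, frames (T Z)
T -> hit
B -> miss, evict T, frames (Z B)
Q -> miss, evict Z, frames (B Q)
B -> hit
K -> miss, evict Q, frames (B K)
C -> miss, evict K, frames (B C)
Z -> miss, evict C, frames (B Z)
H -> miss, evict B, frames (Z H)
Z -> hit
Hits: 3 of 12 references → 3/12 = 0.2500.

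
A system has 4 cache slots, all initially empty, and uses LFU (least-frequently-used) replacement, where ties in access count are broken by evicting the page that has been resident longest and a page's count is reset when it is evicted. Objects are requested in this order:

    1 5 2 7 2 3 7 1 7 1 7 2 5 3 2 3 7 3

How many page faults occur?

1: fault, frames {1}
5: fault, frames {1,5}
2: fault, frames {1,5,2}
7: fault, frames {1,5,2,7}
2: hit
3: fault, evict 1, frames {5,2,7,3}
7: hit
1: fault, evict 5, frames {2,7,3,1}
7: hit
1: hit
7: hit
2: hit
5: fault, evict 3, frames {2,7,1,5}
3: fault, evict 5, frames {2,7,1,3}
2: hit
3: hit
7: hit
3: hit
Page faults: 8.

8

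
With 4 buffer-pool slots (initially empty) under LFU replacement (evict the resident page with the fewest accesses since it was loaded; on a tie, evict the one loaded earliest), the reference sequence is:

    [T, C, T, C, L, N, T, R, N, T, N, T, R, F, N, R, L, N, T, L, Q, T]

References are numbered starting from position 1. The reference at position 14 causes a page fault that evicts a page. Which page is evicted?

pos 1: T: fault, frames {T}
pos 2: C: fault, frames {T,C}
pos 3: T: hit
pos 4: C: hit
pos 5: L: fault, frames {T,C,L}
pos 6: N: fault, frames {T,C,L,N}
pos 7: T: hit
pos 8: R: fault, evict L, frames {T,C,N,R}
pos 9: N: hit
pos 10: T: hit
pos 11: N: hit
pos 12: T: hit
pos 13: R: hit
pos 14: F: fault, evict C, frames {T,N,R,F}
At position 14, page C is evicted.

C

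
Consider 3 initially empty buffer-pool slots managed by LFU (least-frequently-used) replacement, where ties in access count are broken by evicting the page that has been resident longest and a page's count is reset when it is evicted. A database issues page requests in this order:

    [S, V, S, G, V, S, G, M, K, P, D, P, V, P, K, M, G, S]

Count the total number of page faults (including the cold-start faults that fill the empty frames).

12

S → fault, frames (S)
V → fault, frames (S V)
S → hit
G → fault, frames (S V G)
V → hit
S → hit
G → hit
M → fault, evict V, frames (S G M)
K → fault, evict M, frames (S G K)
P → fault, evict K, frames (S G P)
D → fault, evict P, frames (S G D)
P → fault, evict D, frames (S G P)
V → fault, evict P, frames (S G V)
P → fault, evict V, frames (S G P)
K → fault, evict P, frames (S G K)
M → fault, evict K, frames (S G M)
G → hit
S → hit
Page faults: 12.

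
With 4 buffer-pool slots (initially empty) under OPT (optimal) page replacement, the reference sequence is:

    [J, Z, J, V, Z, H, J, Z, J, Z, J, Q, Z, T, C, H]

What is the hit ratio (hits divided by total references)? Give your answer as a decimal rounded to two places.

J: fault, frames {J}
Z: fault, frames {J,Z}
J: hit
V: fault, frames {J,Z,V}
Z: hit
H: fault, frames {J,Z,V,H}
J: hit
Z: hit
J: hit
Z: hit
J: hit
Q: fault, evict V, frames {J,Z,H,Q}
Z: hit
T: fault, evict Q, frames {J,Z,H,T}
C: fault, evict T, frames {J,Z,H,C}
H: hit
Hits: 9 of 16 references → 9/16 = 0.5625.

0.56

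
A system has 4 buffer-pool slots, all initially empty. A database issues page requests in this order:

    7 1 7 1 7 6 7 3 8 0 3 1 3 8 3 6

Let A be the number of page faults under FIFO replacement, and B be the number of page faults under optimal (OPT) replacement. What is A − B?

1

Under FIFO: F F . . . F . F F F . F . . . F → 8 faults.
Under OPT: F F . . . F . F F F . . . . . F → 7 faults.
A − B = 8 − 7 = 1.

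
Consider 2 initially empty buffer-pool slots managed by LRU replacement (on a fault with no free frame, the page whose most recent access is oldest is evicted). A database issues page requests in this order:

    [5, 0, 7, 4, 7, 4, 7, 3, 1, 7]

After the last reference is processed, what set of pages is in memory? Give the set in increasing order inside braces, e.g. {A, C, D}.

{1, 7}

5 -> fault, frames {5}
0 -> fault, frames {5,0}
7 -> fault, evict 5, frames {0,7}
4 -> fault, evict 0, frames {7,4}
7 -> hit
4 -> hit
7 -> hit
3 -> fault, evict 4, frames {7,3}
1 -> fault, evict 7, frames {3,1}
7 -> fault, evict 3, frames {1,7}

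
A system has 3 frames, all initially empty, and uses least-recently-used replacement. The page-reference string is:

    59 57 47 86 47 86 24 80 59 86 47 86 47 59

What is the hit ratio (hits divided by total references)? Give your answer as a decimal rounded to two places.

0.36

59 → fault, frames [59]
57 → fault, frames [59, 57]
47 → fault, frames [59, 57, 47]
86 → fault, evict 59, frames [57, 47, 86]
47 → hit
86 → hit
24 → fault, evict 57, frames [47, 86, 24]
80 → fault, evict 47, frames [86, 24, 80]
59 → fault, evict 86, frames [24, 80, 59]
86 → fault, evict 24, frames [80, 59, 86]
47 → fault, evict 80, frames [59, 86, 47]
86 → hit
47 → hit
59 → hit
Hits: 5 of 14 references → 5/14 = 0.3571.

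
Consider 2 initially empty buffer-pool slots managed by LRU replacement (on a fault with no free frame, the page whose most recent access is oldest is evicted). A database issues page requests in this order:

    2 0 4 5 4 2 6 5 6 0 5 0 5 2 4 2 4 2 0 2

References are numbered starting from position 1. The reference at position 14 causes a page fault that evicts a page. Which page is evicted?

pos 1: 2 → miss, frames {2}
pos 2: 0 → miss, frames {2,0}
pos 3: 4 → miss, evict 2, frames {0,4}
pos 4: 5 → miss, evict 0, frames {4,5}
pos 5: 4 → hit
pos 6: 2 → miss, evict 5, frames {4,2}
pos 7: 6 → miss, evict 4, frames {2,6}
pos 8: 5 → miss, evict 2, frames {6,5}
pos 9: 6 → hit
pos 10: 0 → miss, evict 5, frames {6,0}
pos 11: 5 → miss, evict 6, frames {0,5}
pos 12: 0 → hit
pos 13: 5 → hit
pos 14: 2 → miss, evict 0, frames {5,2}
At position 14, page 0 is evicted.

0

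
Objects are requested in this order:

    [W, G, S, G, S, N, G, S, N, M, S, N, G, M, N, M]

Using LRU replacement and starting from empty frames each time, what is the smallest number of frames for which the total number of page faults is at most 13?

f=1: 16 faults
f=2: 13 faults
f=3: 7 faults
f=4: 5 faults
f=5: 5 faults
Smallest f with faults ≤ 13 is 2.

2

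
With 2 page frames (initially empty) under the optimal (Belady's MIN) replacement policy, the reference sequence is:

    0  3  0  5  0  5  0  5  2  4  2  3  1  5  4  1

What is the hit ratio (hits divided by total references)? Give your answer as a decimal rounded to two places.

0 -> fault, frames (0)
3 -> fault, frames (0 3)
0 -> hit
5 -> fault, evict 3, frames (0 5)
0 -> hit
5 -> hit
0 -> hit
5 -> hit
2 -> fault, evict 0, frames (5 2)
4 -> fault, evict 5, frames (2 4)
2 -> hit
3 -> fault, evict 2, frames (4 3)
1 -> fault, evict 3, frames (4 1)
5 -> fault, evict 1, frames (4 5)
4 -> hit
1 -> fault, evict 5, frames (4 1)
Hits: 7 of 16 references → 7/16 = 0.4375.

0.44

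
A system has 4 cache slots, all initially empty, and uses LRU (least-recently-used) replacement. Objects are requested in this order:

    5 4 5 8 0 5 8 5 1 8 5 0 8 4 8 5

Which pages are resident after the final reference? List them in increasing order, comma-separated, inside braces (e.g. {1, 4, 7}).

{0, 4, 5, 8}

5: fault, frames [5]
4: fault, frames [5, 4]
5: hit
8: fault, frames [4, 5, 8]
0: fault, frames [4, 5, 8, 0]
5: hit
8: hit
5: hit
1: fault, evict 4, frames [0, 8, 5, 1]
8: hit
5: hit
0: hit
8: hit
4: fault, evict 1, frames [5, 0, 8, 4]
8: hit
5: hit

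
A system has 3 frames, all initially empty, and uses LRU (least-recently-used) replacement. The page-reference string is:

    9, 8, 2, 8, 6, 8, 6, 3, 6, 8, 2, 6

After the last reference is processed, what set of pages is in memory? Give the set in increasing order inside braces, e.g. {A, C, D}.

{2, 6, 8}

9 -> fault, frames (9)
8 -> fault, frames (9 8)
2 -> fault, frames (9 8 2)
8 -> hit
6 -> fault, evict 9, frames (2 8 6)
8 -> hit
6 -> hit
3 -> fault, evict 2, frames (8 6 3)
6 -> hit
8 -> hit
2 -> fault, evict 3, frames (6 8 2)
6 -> hit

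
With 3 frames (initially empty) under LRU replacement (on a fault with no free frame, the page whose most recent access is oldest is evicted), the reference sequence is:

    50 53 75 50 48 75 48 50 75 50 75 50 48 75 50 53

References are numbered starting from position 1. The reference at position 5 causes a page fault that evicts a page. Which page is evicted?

pos 1: 50 -> fault, frames {50}
pos 2: 53 -> fault, frames {50,53}
pos 3: 75 -> fault, frames {50,53,75}
pos 4: 50 -> hit
pos 5: 48 -> fault, evict 53, frames {75,50,48}
At position 5, page 53 is evicted.

53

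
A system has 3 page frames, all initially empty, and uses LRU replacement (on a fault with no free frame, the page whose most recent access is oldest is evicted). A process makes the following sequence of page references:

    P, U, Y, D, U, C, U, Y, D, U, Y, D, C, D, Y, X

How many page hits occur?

P -> miss, frames [P]
U -> miss, frames [P, U]
Y -> miss, frames [P, U, Y]
D -> miss, evict P, frames [U, Y, D]
U -> hit
C -> miss, evict Y, frames [D, U, C]
U -> hit
Y -> miss, evict D, frames [C, U, Y]
D -> miss, evict C, frames [U, Y, D]
U -> hit
Y -> hit
D -> hit
C -> miss, evict U, frames [Y, D, C]
D -> hit
Y -> hit
X -> miss, evict C, frames [D, Y, X]
Hits: 7.

7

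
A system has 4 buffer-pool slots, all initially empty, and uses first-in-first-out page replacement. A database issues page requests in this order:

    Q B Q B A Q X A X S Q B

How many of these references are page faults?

Q -> fault, frames (Q)
B -> fault, frames (Q B)
Q -> hit
B -> hit
A -> fault, frames (Q B A)
Q -> hit
X -> fault, frames (Q B A X)
A -> hit
X -> hit
S -> fault, evict Q, frames (B A X S)
Q -> fault, evict B, frames (A X S Q)
B -> fault, evict A, frames (X S Q B)
Page faults: 7.

7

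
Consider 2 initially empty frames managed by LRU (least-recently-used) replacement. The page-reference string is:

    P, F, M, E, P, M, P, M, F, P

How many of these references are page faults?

P -> miss, frames {P}
F -> miss, frames {P,F}
M -> miss, evict P, frames {F,M}
E -> miss, evict F, frames {M,E}
P -> miss, evict M, frames {E,P}
M -> miss, evict E, frames {P,M}
P -> hit
M -> hit
F -> miss, evict P, frames {M,F}
P -> miss, evict M, frames {F,P}
Page faults: 8.

8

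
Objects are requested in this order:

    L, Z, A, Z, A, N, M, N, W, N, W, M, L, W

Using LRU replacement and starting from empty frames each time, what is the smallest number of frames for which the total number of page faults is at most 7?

f=1: 14 faults
f=2: 9 faults
f=3: 7 faults
f=4: 7 faults
f=5: 7 faults
f=6: 6 faults
Smallest f with faults ≤ 7 is 3.

3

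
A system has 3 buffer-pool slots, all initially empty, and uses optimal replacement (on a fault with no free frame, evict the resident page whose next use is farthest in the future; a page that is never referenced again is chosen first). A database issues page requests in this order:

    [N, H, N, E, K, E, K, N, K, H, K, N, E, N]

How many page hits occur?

8

N → miss, frames [N]
H → miss, frames [N, H]
N → hit
E → miss, frames [N, H, E]
K → miss, evict H, frames [N, E, K]
E → hit
K → hit
N → hit
K → hit
H → miss, evict E, frames [N, K, H]
K → hit
N → hit
E → miss, evict H, frames [N, K, E]
N → hit
Hits: 8.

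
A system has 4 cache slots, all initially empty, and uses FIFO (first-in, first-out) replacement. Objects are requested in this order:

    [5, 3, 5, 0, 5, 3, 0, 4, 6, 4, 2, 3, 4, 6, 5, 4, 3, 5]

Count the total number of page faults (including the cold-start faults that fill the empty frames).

9

5: fault, frames [5]
3: fault, frames [5, 3]
5: hit
0: fault, frames [5, 3, 0]
5: hit
3: hit
0: hit
4: fault, frames [5, 3, 0, 4]
6: fault, evict 5, frames [3, 0, 4, 6]
4: hit
2: fault, evict 3, frames [0, 4, 6, 2]
3: fault, evict 0, frames [4, 6, 2, 3]
4: hit
6: hit
5: fault, evict 4, frames [6, 2, 3, 5]
4: fault, evict 6, frames [2, 3, 5, 4]
3: hit
5: hit
Page faults: 9.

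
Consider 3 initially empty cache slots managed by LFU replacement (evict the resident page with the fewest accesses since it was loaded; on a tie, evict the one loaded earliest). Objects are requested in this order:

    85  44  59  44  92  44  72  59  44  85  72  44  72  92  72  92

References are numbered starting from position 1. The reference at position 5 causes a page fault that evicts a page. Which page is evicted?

85

pos 1: 85 -> fault, frames [85]
pos 2: 44 -> fault, frames [85, 44]
pos 3: 59 -> fault, frames [85, 44, 59]
pos 4: 44 -> hit
pos 5: 92 -> fault, evict 85, frames [44, 59, 92]
At position 5, page 85 is evicted.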